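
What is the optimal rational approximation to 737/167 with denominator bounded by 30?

Expand x = 737/167 as a continued fraction with the Euclidean algorithm:
  737 = 4*167 + 69, so a_0 = 4.
  167 = 2*69 + 29, so a_1 = 2.
  69 = 2*29 + 11, so a_2 = 2.
  29 = 2*11 + 7, so a_3 = 2.
  11 = 1*7 + 4, so a_4 = 1.
  7 = 1*4 + 3, so a_5 = 1.
  4 = 1*3 + 1, so a_6 = 1.
  3 = 3*1 + 0, so a_7 = 3.
so x = [4; 2, 2, 2, 1, 1, 1, 3].
Convergents (p_i = a_i*p_{i-1} + p_{i-2}, q_i = a_i*q_{i-1} + q_{i-2} with p_{-2}=0, p_{-1}=1, q_{-2}=1, q_{-1}=0), until the denominator exceeds 30:
  i=0: a_0=4, p_0 = 4*1 + 0 = 4, q_0 = 4*0 + 1 = 1.
  i=1: a_1=2, p_1 = 2*4 + 1 = 9, q_1 = 2*1 + 0 = 2.
  i=2: a_2=2, p_2 = 2*9 + 4 = 22, q_2 = 2*2 + 1 = 5.
  i=3: a_3=2, p_3 = 2*22 + 9 = 53, q_3 = 2*5 + 2 = 12.
  i=4: a_4=1, p_4 = 1*53 + 22 = 75, q_4 = 1*12 + 5 = 17.
  i=5: a_5=1, p_5 = 1*75 + 53 = 128, q_5 = 1*17 + 12 = 29.
  i=6: a_6=1, p_6 = 1*128 + 75 = 203, q_6 = 1*29 + 17 = 46.
q_6 = 46 > 30, so the last convergent with denominator <= 30 is p_5/q_5 = 128/29.
The closest fraction with denominator <= 30 is either p_5/q_5 or the intermediate fraction (k*p_5 + p_4)/(k*q_5 + q_4) with the largest k >= 1 whose denominator stays <= 30; these approach x as k grows, and every other convergent or intermediate fraction in range is farther away.
Largest k: floor((30 - q_4)/q_5) = floor((30 - 17)/29) = 0.
Since k = 0, no intermediate fraction beyond p_5/q_5 has denominator <= 30, so the convergent 128/29 is the closest (its error is |737*29 - 128*167|/(167*29) = 3/4843).

128/29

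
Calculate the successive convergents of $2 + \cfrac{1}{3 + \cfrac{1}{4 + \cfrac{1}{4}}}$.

Using the convergent recurrence p_i = a_i*p_{i-1} + p_{i-2}, q_i = a_i*q_{i-1} + q_{i-2} with p_{-2}=0, p_{-1}=1, q_{-2}=1, q_{-1}=0:
  i=0: a_0=2, p_0 = 2*1 + 0 = 2, q_0 = 2*0 + 1 = 1.
  i=1: a_1=3, p_1 = 3*2 + 1 = 7, q_1 = 3*1 + 0 = 3.
  i=2: a_2=4, p_2 = 4*7 + 2 = 30, q_2 = 4*3 + 1 = 13.
  i=3: a_3=4, p_3 = 4*30 + 7 = 127, q_3 = 4*13 + 3 = 55.

2/1, 7/3, 30/13, 127/55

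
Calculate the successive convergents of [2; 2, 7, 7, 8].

2/1, 5/2, 37/15, 264/107, 2149/871

Using the convergent recurrence p_i = a_i*p_{i-1} + p_{i-2}, q_i = a_i*q_{i-1} + q_{i-2} with p_{-2}=0, p_{-1}=1, q_{-2}=1, q_{-1}=0:
  i=0: a_0=2, p_0 = 2*1 + 0 = 2, q_0 = 2*0 + 1 = 1.
  i=1: a_1=2, p_1 = 2*2 + 1 = 5, q_1 = 2*1 + 0 = 2.
  i=2: a_2=7, p_2 = 7*5 + 2 = 37, q_2 = 7*2 + 1 = 15.
  i=3: a_3=7, p_3 = 7*37 + 5 = 264, q_3 = 7*15 + 2 = 107.
  i=4: a_4=8, p_4 = 8*264 + 37 = 2149, q_4 = 8*107 + 15 = 871.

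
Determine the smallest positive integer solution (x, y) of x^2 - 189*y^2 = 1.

First expand sqrt(189) as a continued fraction. With x_i = (sqrt(189) + m_i)/d_i and (m_0, d_0) = (0, 1): a_0 = floor(sqrt(189)) = 13, since 13^2 = 169 <= 189 < 196 = 14^2.
Iterate m_{i+1} = d_i*a_i - m_i, d_{i+1} = (189 - m_{i+1}^2)/d_i, a_{i+1} = floor((a_0 + m_{i+1})/d_{i+1}):
  m_1 = 1*13 - 0 = 13, d_1 = (189 - 13^2)/1 = 20/1 = 20, a_1 = floor((13 + 13)/20) = 1.
  m_2 = 20*1 - 13 = 7, d_2 = (189 - 7^2)/20 = 140/20 = 7, a_2 = floor((13 + 7)/7) = 2.
  m_3 = 7*2 - 7 = 7, d_3 = (189 - 7^2)/7 = 140/7 = 20, a_3 = floor((13 + 7)/20) = 1.
  m_4 = 20*1 - 7 = 13, d_4 = (189 - 13^2)/20 = 20/20 = 1, a_4 = floor((13 + 13)/1) = 26.
  m_5 = 1*26 - 13 = 13, d_5 = (189 - 13^2)/1 = 20/1 = 20: (m_5, d_5) = (m_1, d_1) = (13, 20), so from here the quotients repeat a_1, ..., a_4; the period length is 4.
So sqrt(189) = [13; (1, 2, 1, 26)] with period length k = 4.
k is even, so the fundamental solution of x^2 - 189y^2 = 1 is (p_{k-1}, q_{k-1}) = (p_3, q_3); compute convergents through index 3.
Convergents (p_i = a_i*p_{i-1} + p_{i-2}, q_i = a_i*q_{i-1} + q_{i-2} with p_{-2}=0, p_{-1}=1, q_{-2}=1, q_{-1}=0):
  i=0: a_0=13, p_0 = 13*1 + 0 = 13, q_0 = 13*0 + 1 = 1.
  i=1: a_1=1, p_1 = 1*13 + 1 = 14, q_1 = 1*1 + 0 = 1.
  i=2: a_2=2, p_2 = 2*14 + 13 = 41, q_2 = 2*1 + 1 = 3.
  i=3: a_3=1, p_3 = 1*41 + 14 = 55, q_3 = 1*3 + 1 = 4.
Check: 55^2 - 189*4^2 = 3025 - 3024 = 1, so (x, y) = (55, 4) solves the equation, and by the theorem it is the least positive solution.

(x, y) = (55, 4)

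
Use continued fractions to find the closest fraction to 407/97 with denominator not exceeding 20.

21/5

Expand x = 407/97 as a continued fraction with the Euclidean algorithm:
  407 = 4*97 + 19, so a_0 = 4.
  97 = 5*19 + 2, so a_1 = 5.
  19 = 9*2 + 1, so a_2 = 9.
  2 = 2*1 + 0, so a_3 = 2.
so x = [4; 5, 9, 2].
Convergents (p_i = a_i*p_{i-1} + p_{i-2}, q_i = a_i*q_{i-1} + q_{i-2} with p_{-2}=0, p_{-1}=1, q_{-2}=1, q_{-1}=0), until the denominator exceeds 20:
  i=0: a_0=4, p_0 = 4*1 + 0 = 4, q_0 = 4*0 + 1 = 1.
  i=1: a_1=5, p_1 = 5*4 + 1 = 21, q_1 = 5*1 + 0 = 5.
  i=2: a_2=9, p_2 = 9*21 + 4 = 193, q_2 = 9*5 + 1 = 46.
q_2 = 46 > 20, so the last convergent with denominator <= 20 is p_1/q_1 = 21/5.
The closest fraction with denominator <= 20 is either p_1/q_1 or the intermediate fraction (k*p_1 + p_0)/(k*q_1 + q_0) with the largest k >= 1 whose denominator stays <= 20; these approach x as k grows, and every other convergent or intermediate fraction in range is farther away.
Largest k: floor((20 - q_0)/q_1) = floor((20 - 1)/5) = 3.
That gives (3*21 + 4)/(3*5 + 1) = 67/16.
Compare the errors: |x - 21/5| = |407*5 - 21*97|/(97*5) = 2/485, and |x - 67/16| = |407*16 - 67*97|/(97*16) = 13/1552.
Cross-multiplying, 2*1552 = 3104 < 6305 = 13*485, so 2/485 is smaller: the convergent 21/5 is closer to x than 67/16.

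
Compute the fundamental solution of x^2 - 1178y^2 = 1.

First expand sqrt(1178) as a continued fraction. With x_i = (sqrt(1178) + m_i)/d_i and (m_0, d_0) = (0, 1): a_0 = floor(sqrt(1178)) = 34, since 34^2 = 1156 <= 1178 < 1225 = 35^2.
Iterate m_{i+1} = d_i*a_i - m_i, d_{i+1} = (1178 - m_{i+1}^2)/d_i, a_{i+1} = floor((a_0 + m_{i+1})/d_{i+1}):
  m_1 = 1*34 - 0 = 34, d_1 = (1178 - 34^2)/1 = 22/1 = 22, a_1 = floor((34 + 34)/22) = 3.
  m_2 = 22*3 - 34 = 32, d_2 = (1178 - 32^2)/22 = 154/22 = 7, a_2 = floor((34 + 32)/7) = 9.
  m_3 = 7*9 - 32 = 31, d_3 = (1178 - 31^2)/7 = 217/7 = 31, a_3 = floor((34 + 31)/31) = 2.
  m_4 = 31*2 - 31 = 31, d_4 = (1178 - 31^2)/31 = 217/31 = 7, a_4 = floor((34 + 31)/7) = 9.
  m_5 = 7*9 - 31 = 32, d_5 = (1178 - 32^2)/7 = 154/7 = 22, a_5 = floor((34 + 32)/22) = 3.
  m_6 = 22*3 - 32 = 34, d_6 = (1178 - 34^2)/22 = 22/22 = 1, a_6 = floor((34 + 34)/1) = 68.
  m_7 = 1*68 - 34 = 34, d_7 = (1178 - 34^2)/1 = 22/1 = 22: (m_7, d_7) = (m_1, d_1) = (34, 22), so from here the quotients repeat a_1, ..., a_6; the period length is 6.
So sqrt(1178) = [34; (3, 9, 2, 9, 3, 68)] with period length k = 6.
k is even, so the fundamental solution of x^2 - 1178y^2 = 1 is (p_{k-1}, q_{k-1}) = (p_5, q_5); compute convergents through index 5.
Convergents (p_i = a_i*p_{i-1} + p_{i-2}, q_i = a_i*q_{i-1} + q_{i-2} with p_{-2}=0, p_{-1}=1, q_{-2}=1, q_{-1}=0):
  i=0: a_0=34, p_0 = 34*1 + 0 = 34, q_0 = 34*0 + 1 = 1.
  i=1: a_1=3, p_1 = 3*34 + 1 = 103, q_1 = 3*1 + 0 = 3.
  i=2: a_2=9, p_2 = 9*103 + 34 = 961, q_2 = 9*3 + 1 = 28.
  i=3: a_3=2, p_3 = 2*961 + 103 = 2025, q_3 = 2*28 + 3 = 59.
  i=4: a_4=9, p_4 = 9*2025 + 961 = 19186, q_4 = 9*59 + 28 = 559.
  i=5: a_5=3, p_5 = 3*19186 + 2025 = 59583, q_5 = 3*559 + 59 = 1736.
Check: 59583^2 - 1178*1736^2 = 3550133889 - 3550133888 = 1, so (x, y) = (59583, 1736) solves the equation, and by the theorem it is the least positive solution.

(x, y) = (59583, 1736)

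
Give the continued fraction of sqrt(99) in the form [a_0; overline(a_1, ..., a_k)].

Write x_i = (sqrt(99) + m_i)/d_i with (m_0, d_0) = (0, 1). a_0 = floor(sqrt(99)) = 9, since 9^2 = 81 <= 99 < 100 = 10^2.
Iterate m_{i+1} = d_i*a_i - m_i, d_{i+1} = (99 - m_{i+1}^2)/d_i, a_{i+1} = floor((a_0 + m_{i+1})/d_{i+1}):
  m_1 = 1*9 - 0 = 9, d_1 = (99 - 9^2)/1 = 18/1 = 18, a_1 = floor((9 + 9)/18) = 1.
  m_2 = 18*1 - 9 = 9, d_2 = (99 - 9^2)/18 = 18/18 = 1, a_2 = floor((9 + 9)/1) = 18.
  m_3 = 1*18 - 9 = 9, d_3 = (99 - 9^2)/1 = 18/1 = 18: (m_3, d_3) = (m_1, d_1) = (9, 18), so from here the quotients repeat a_1, a_2; the period length is 2.
Hence the expansion of sqrt(99) is a_0 = 9 followed by the repeating block 1, 18 (period 2).

[9; overline(1, 18)]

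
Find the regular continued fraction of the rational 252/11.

Run the Euclidean algorithm on 252 and 11; the successive quotients are the partial quotients a_0, a_1, ... (each step inverts the fractional part left over by the previous one):
  252 = 22*11 + 10, so a_0 = 22.
  11 = 1*10 + 1, so a_1 = 1.
  10 = 10*1 + 0, so a_2 = 10.
The remainder reaches 0 after 3 divisions, so the expansion has 3 partial quotients, read off in order.

[22; 1, 10]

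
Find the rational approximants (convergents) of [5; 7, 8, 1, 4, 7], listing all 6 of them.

5/1, 36/7, 293/57, 329/64, 1609/313, 11592/2255

Using the convergent recurrence p_i = a_i*p_{i-1} + p_{i-2}, q_i = a_i*q_{i-1} + q_{i-2} with p_{-2}=0, p_{-1}=1, q_{-2}=1, q_{-1}=0:
  i=0: a_0=5, p_0 = 5*1 + 0 = 5, q_0 = 5*0 + 1 = 1.
  i=1: a_1=7, p_1 = 7*5 + 1 = 36, q_1 = 7*1 + 0 = 7.
  i=2: a_2=8, p_2 = 8*36 + 5 = 293, q_2 = 8*7 + 1 = 57.
  i=3: a_3=1, p_3 = 1*293 + 36 = 329, q_3 = 1*57 + 7 = 64.
  i=4: a_4=4, p_4 = 4*329 + 293 = 1609, q_4 = 4*64 + 57 = 313.
  i=5: a_5=7, p_5 = 7*1609 + 329 = 11592, q_5 = 7*313 + 64 = 2255.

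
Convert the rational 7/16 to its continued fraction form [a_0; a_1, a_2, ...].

Run the Euclidean algorithm on 7 and 16; the successive quotients are the partial quotients a_0, a_1, ... (each step inverts the fractional part left over by the previous one):
  7 = 0*16 + 7, so a_0 = 0.
  16 = 2*7 + 2, so a_1 = 2.
  7 = 3*2 + 1, so a_2 = 3.
  2 = 2*1 + 0, so a_3 = 2.
The remainder reaches 0 after 4 divisions, so the expansion has 4 partial quotients, read off in order.

[0; 2, 3, 2]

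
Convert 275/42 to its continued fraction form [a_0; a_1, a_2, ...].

[6; 1, 1, 4, 1, 3]

Run the Euclidean algorithm on 275 and 42; the successive quotients are the partial quotients a_0, a_1, ... (each step inverts the fractional part left over by the previous one):
  275 = 6*42 + 23, so a_0 = 6.
  42 = 1*23 + 19, so a_1 = 1.
  23 = 1*19 + 4, so a_2 = 1.
  19 = 4*4 + 3, so a_3 = 4.
  4 = 1*3 + 1, so a_4 = 1.
  3 = 3*1 + 0, so a_5 = 3.
The remainder reaches 0 after 6 divisions, so the expansion has 6 partial quotients, read off in order.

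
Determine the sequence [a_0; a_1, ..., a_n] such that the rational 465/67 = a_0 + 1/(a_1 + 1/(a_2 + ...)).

[6; 1, 15, 1, 3]

Run the Euclidean algorithm on 465 and 67; the successive quotients are the partial quotients a_0, a_1, ... (each step inverts the fractional part left over by the previous one):
  465 = 6*67 + 63, so a_0 = 6.
  67 = 1*63 + 4, so a_1 = 1.
  63 = 15*4 + 3, so a_2 = 15.
  4 = 1*3 + 1, so a_3 = 1.
  3 = 3*1 + 0, so a_4 = 3.
The remainder reaches 0 after 5 divisions, so the expansion has 5 partial quotients, read off in order.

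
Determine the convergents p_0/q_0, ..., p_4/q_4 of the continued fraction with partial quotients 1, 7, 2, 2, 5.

1/1, 8/7, 17/15, 42/37, 227/200

Using the convergent recurrence p_i = a_i*p_{i-1} + p_{i-2}, q_i = a_i*q_{i-1} + q_{i-2} with p_{-2}=0, p_{-1}=1, q_{-2}=1, q_{-1}=0:
  i=0: a_0=1, p_0 = 1*1 + 0 = 1, q_0 = 1*0 + 1 = 1.
  i=1: a_1=7, p_1 = 7*1 + 1 = 8, q_1 = 7*1 + 0 = 7.
  i=2: a_2=2, p_2 = 2*8 + 1 = 17, q_2 = 2*7 + 1 = 15.
  i=3: a_3=2, p_3 = 2*17 + 8 = 42, q_3 = 2*15 + 7 = 37.
  i=4: a_4=5, p_4 = 5*42 + 17 = 227, q_4 = 5*37 + 15 = 200.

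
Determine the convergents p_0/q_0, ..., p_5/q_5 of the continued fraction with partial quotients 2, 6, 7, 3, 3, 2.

2/1, 13/6, 93/43, 292/135, 969/448, 2230/1031

Using the convergent recurrence p_i = a_i*p_{i-1} + p_{i-2}, q_i = a_i*q_{i-1} + q_{i-2} with p_{-2}=0, p_{-1}=1, q_{-2}=1, q_{-1}=0:
  i=0: a_0=2, p_0 = 2*1 + 0 = 2, q_0 = 2*0 + 1 = 1.
  i=1: a_1=6, p_1 = 6*2 + 1 = 13, q_1 = 6*1 + 0 = 6.
  i=2: a_2=7, p_2 = 7*13 + 2 = 93, q_2 = 7*6 + 1 = 43.
  i=3: a_3=3, p_3 = 3*93 + 13 = 292, q_3 = 3*43 + 6 = 135.
  i=4: a_4=3, p_4 = 3*292 + 93 = 969, q_4 = 3*135 + 43 = 448.
  i=5: a_5=2, p_5 = 2*969 + 292 = 2230, q_5 = 2*448 + 135 = 1031.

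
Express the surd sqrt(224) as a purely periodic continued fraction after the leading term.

[14; (1, 28)]

Write x_i = (sqrt(224) + m_i)/d_i with (m_0, d_0) = (0, 1). a_0 = floor(sqrt(224)) = 14, since 14^2 = 196 <= 224 < 225 = 15^2.
Iterate m_{i+1} = d_i*a_i - m_i, d_{i+1} = (224 - m_{i+1}^2)/d_i, a_{i+1} = floor((a_0 + m_{i+1})/d_{i+1}):
  m_1 = 1*14 - 0 = 14, d_1 = (224 - 14^2)/1 = 28/1 = 28, a_1 = floor((14 + 14)/28) = 1.
  m_2 = 28*1 - 14 = 14, d_2 = (224 - 14^2)/28 = 28/28 = 1, a_2 = floor((14 + 14)/1) = 28.
  m_3 = 1*28 - 14 = 14, d_3 = (224 - 14^2)/1 = 28/1 = 28: (m_3, d_3) = (m_1, d_1) = (14, 28), so from here the quotients repeat a_1, a_2; the period length is 2.
Hence the expansion of sqrt(224) is a_0 = 14 followed by the repeating block 1, 28 (period 2).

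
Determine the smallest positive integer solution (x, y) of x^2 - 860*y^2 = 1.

(x, y) = (3871, 132)

First expand sqrt(860) as a continued fraction. With x_i = (sqrt(860) + m_i)/d_i and (m_0, d_0) = (0, 1): a_0 = floor(sqrt(860)) = 29, since 29^2 = 841 <= 860 < 900 = 30^2.
Iterate m_{i+1} = d_i*a_i - m_i, d_{i+1} = (860 - m_{i+1}^2)/d_i, a_{i+1} = floor((a_0 + m_{i+1})/d_{i+1}):
  m_1 = 1*29 - 0 = 29, d_1 = (860 - 29^2)/1 = 19/1 = 19, a_1 = floor((29 + 29)/19) = 3.
  m_2 = 19*3 - 29 = 28, d_2 = (860 - 28^2)/19 = 76/19 = 4, a_2 = floor((29 + 28)/4) = 14.
  m_3 = 4*14 - 28 = 28, d_3 = (860 - 28^2)/4 = 76/4 = 19, a_3 = floor((29 + 28)/19) = 3.
  m_4 = 19*3 - 28 = 29, d_4 = (860 - 29^2)/19 = 19/19 = 1, a_4 = floor((29 + 29)/1) = 58.
  m_5 = 1*58 - 29 = 29, d_5 = (860 - 29^2)/1 = 19/1 = 19: (m_5, d_5) = (m_1, d_1) = (29, 19), so from here the quotients repeat a_1, ..., a_4; the period length is 4.
So sqrt(860) = [29; (3, 14, 3, 58)] with period length k = 4.
k is even, so the fundamental solution of x^2 - 860y^2 = 1 is (p_{k-1}, q_{k-1}) = (p_3, q_3); compute convergents through index 3.
Convergents (p_i = a_i*p_{i-1} + p_{i-2}, q_i = a_i*q_{i-1} + q_{i-2} with p_{-2}=0, p_{-1}=1, q_{-2}=1, q_{-1}=0):
  i=0: a_0=29, p_0 = 29*1 + 0 = 29, q_0 = 29*0 + 1 = 1.
  i=1: a_1=3, p_1 = 3*29 + 1 = 88, q_1 = 3*1 + 0 = 3.
  i=2: a_2=14, p_2 = 14*88 + 29 = 1261, q_2 = 14*3 + 1 = 43.
  i=3: a_3=3, p_3 = 3*1261 + 88 = 3871, q_3 = 3*43 + 3 = 132.
Check: 3871^2 - 860*132^2 = 14984641 - 14984640 = 1, so (x, y) = (3871, 132) solves the equation, and by the theorem it is the least positive solution.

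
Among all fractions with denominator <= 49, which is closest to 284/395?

Expand x = 284/395 as a continued fraction with the Euclidean algorithm:
  284 = 0*395 + 284, so a_0 = 0.
  395 = 1*284 + 111, so a_1 = 1.
  284 = 2*111 + 62, so a_2 = 2.
  111 = 1*62 + 49, so a_3 = 1.
  62 = 1*49 + 13, so a_4 = 1.
  49 = 3*13 + 10, so a_5 = 3.
  13 = 1*10 + 3, so a_6 = 1.
  10 = 3*3 + 1, so a_7 = 3.
  3 = 3*1 + 0, so a_8 = 3.
so x = [0; 1, 2, 1, 1, 3, 1, 3, 3].
Convergents (p_i = a_i*p_{i-1} + p_{i-2}, q_i = a_i*q_{i-1} + q_{i-2} with p_{-2}=0, p_{-1}=1, q_{-2}=1, q_{-1}=0), until the denominator exceeds 49:
  i=0: a_0=0, p_0 = 0*1 + 0 = 0, q_0 = 0*0 + 1 = 1.
  i=1: a_1=1, p_1 = 1*0 + 1 = 1, q_1 = 1*1 + 0 = 1.
  i=2: a_2=2, p_2 = 2*1 + 0 = 2, q_2 = 2*1 + 1 = 3.
  i=3: a_3=1, p_3 = 1*2 + 1 = 3, q_3 = 1*3 + 1 = 4.
  i=4: a_4=1, p_4 = 1*3 + 2 = 5, q_4 = 1*4 + 3 = 7.
  i=5: a_5=3, p_5 = 3*5 + 3 = 18, q_5 = 3*7 + 4 = 25.
  i=6: a_6=1, p_6 = 1*18 + 5 = 23, q_6 = 1*25 + 7 = 32.
  i=7: a_7=3, p_7 = 3*23 + 18 = 87, q_7 = 3*32 + 25 = 121.
q_7 = 121 > 49, so the last convergent with denominator <= 49 is p_6/q_6 = 23/32.
The closest fraction with denominator <= 49 is either p_6/q_6 or the intermediate fraction (k*p_6 + p_5)/(k*q_6 + q_5) with the largest k >= 1 whose denominator stays <= 49; these approach x as k grows, and every other convergent or intermediate fraction in range is farther away.
Largest k: floor((49 - q_5)/q_6) = floor((49 - 25)/32) = 0.
Since k = 0, no intermediate fraction beyond p_6/q_6 has denominator <= 49, so the convergent 23/32 is the closest (its error is |284*32 - 23*395|/(395*32) = 3/12640).

23/32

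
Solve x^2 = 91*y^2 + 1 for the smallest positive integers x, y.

(x, y) = (1574, 165)

First expand sqrt(91) as a continued fraction. With x_i = (sqrt(91) + m_i)/d_i and (m_0, d_0) = (0, 1): a_0 = floor(sqrt(91)) = 9, since 9^2 = 81 <= 91 < 100 = 10^2.
Iterate m_{i+1} = d_i*a_i - m_i, d_{i+1} = (91 - m_{i+1}^2)/d_i, a_{i+1} = floor((a_0 + m_{i+1})/d_{i+1}):
  m_1 = 1*9 - 0 = 9, d_1 = (91 - 9^2)/1 = 10/1 = 10, a_1 = floor((9 + 9)/10) = 1.
  m_2 = 10*1 - 9 = 1, d_2 = (91 - 1^2)/10 = 90/10 = 9, a_2 = floor((9 + 1)/9) = 1.
  m_3 = 9*1 - 1 = 8, d_3 = (91 - 8^2)/9 = 27/9 = 3, a_3 = floor((9 + 8)/3) = 5.
  m_4 = 3*5 - 8 = 7, d_4 = (91 - 7^2)/3 = 42/3 = 14, a_4 = floor((9 + 7)/14) = 1.
  m_5 = 14*1 - 7 = 7, d_5 = (91 - 7^2)/14 = 42/14 = 3, a_5 = floor((9 + 7)/3) = 5.
  m_6 = 3*5 - 7 = 8, d_6 = (91 - 8^2)/3 = 27/3 = 9, a_6 = floor((9 + 8)/9) = 1.
  m_7 = 9*1 - 8 = 1, d_7 = (91 - 1^2)/9 = 90/9 = 10, a_7 = floor((9 + 1)/10) = 1.
  m_8 = 10*1 - 1 = 9, d_8 = (91 - 9^2)/10 = 10/10 = 1, a_8 = floor((9 + 9)/1) = 18.
  m_9 = 1*18 - 9 = 9, d_9 = (91 - 9^2)/1 = 10/1 = 10: (m_9, d_9) = (m_1, d_1) = (9, 10), so from here the quotients repeat a_1, ..., a_8; the period length is 8.
So sqrt(91) = [9; (1, 1, 5, 1, 5, 1, 1, 18)] with period length k = 8.
k is even, so the fundamental solution of x^2 - 91y^2 = 1 is (p_{k-1}, q_{k-1}) = (p_7, q_7); compute convergents through index 7.
Convergents (p_i = a_i*p_{i-1} + p_{i-2}, q_i = a_i*q_{i-1} + q_{i-2} with p_{-2}=0, p_{-1}=1, q_{-2}=1, q_{-1}=0):
  i=0: a_0=9, p_0 = 9*1 + 0 = 9, q_0 = 9*0 + 1 = 1.
  i=1: a_1=1, p_1 = 1*9 + 1 = 10, q_1 = 1*1 + 0 = 1.
  i=2: a_2=1, p_2 = 1*10 + 9 = 19, q_2 = 1*1 + 1 = 2.
  i=3: a_3=5, p_3 = 5*19 + 10 = 105, q_3 = 5*2 + 1 = 11.
  i=4: a_4=1, p_4 = 1*105 + 19 = 124, q_4 = 1*11 + 2 = 13.
  i=5: a_5=5, p_5 = 5*124 + 105 = 725, q_5 = 5*13 + 11 = 76.
  i=6: a_6=1, p_6 = 1*725 + 124 = 849, q_6 = 1*76 + 13 = 89.
  i=7: a_7=1, p_7 = 1*849 + 725 = 1574, q_7 = 1*89 + 76 = 165.
Check: 1574^2 - 91*165^2 = 2477476 - 2477475 = 1, so (x, y) = (1574, 165) solves the equation, and by the theorem it is the least positive solution.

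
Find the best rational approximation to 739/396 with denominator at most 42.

Expand x = 739/396 as a continued fraction with the Euclidean algorithm:
  739 = 1*396 + 343, so a_0 = 1.
  396 = 1*343 + 53, so a_1 = 1.
  343 = 6*53 + 25, so a_2 = 6.
  53 = 2*25 + 3, so a_3 = 2.
  25 = 8*3 + 1, so a_4 = 8.
  3 = 3*1 + 0, so a_5 = 3.
so x = [1; 1, 6, 2, 8, 3].
Convergents (p_i = a_i*p_{i-1} + p_{i-2}, q_i = a_i*q_{i-1} + q_{i-2} with p_{-2}=0, p_{-1}=1, q_{-2}=1, q_{-1}=0), until the denominator exceeds 42:
  i=0: a_0=1, p_0 = 1*1 + 0 = 1, q_0 = 1*0 + 1 = 1.
  i=1: a_1=1, p_1 = 1*1 + 1 = 2, q_1 = 1*1 + 0 = 1.
  i=2: a_2=6, p_2 = 6*2 + 1 = 13, q_2 = 6*1 + 1 = 7.
  i=3: a_3=2, p_3 = 2*13 + 2 = 28, q_3 = 2*7 + 1 = 15.
  i=4: a_4=8, p_4 = 8*28 + 13 = 237, q_4 = 8*15 + 7 = 127.
q_4 = 127 > 42, so the last convergent with denominator <= 42 is p_3/q_3 = 28/15.
The closest fraction with denominator <= 42 is either p_3/q_3 or the intermediate fraction (k*p_3 + p_2)/(k*q_3 + q_2) with the largest k >= 1 whose denominator stays <= 42; these approach x as k grows, and every other convergent or intermediate fraction in range is farther away.
Largest k: floor((42 - q_2)/q_3) = floor((42 - 7)/15) = 2.
That gives (2*28 + 13)/(2*15 + 7) = 69/37.
Compare the errors: |x - 28/15| = |739*15 - 28*396|/(396*15) = 3/5940, and |x - 69/37| = |739*37 - 69*396|/(396*37) = 19/14652.
Cross-multiplying, 3*14652 = 43956 < 112860 = 19*5940, so 3/5940 is smaller: the convergent 28/15 is closer to x than 69/37.

28/15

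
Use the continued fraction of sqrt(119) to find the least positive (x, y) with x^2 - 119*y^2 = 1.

First expand sqrt(119) as a continued fraction. With x_i = (sqrt(119) + m_i)/d_i and (m_0, d_0) = (0, 1): a_0 = floor(sqrt(119)) = 10, since 10^2 = 100 <= 119 < 121 = 11^2.
Iterate m_{i+1} = d_i*a_i - m_i, d_{i+1} = (119 - m_{i+1}^2)/d_i, a_{i+1} = floor((a_0 + m_{i+1})/d_{i+1}):
  m_1 = 1*10 - 0 = 10, d_1 = (119 - 10^2)/1 = 19/1 = 19, a_1 = floor((10 + 10)/19) = 1.
  m_2 = 19*1 - 10 = 9, d_2 = (119 - 9^2)/19 = 38/19 = 2, a_2 = floor((10 + 9)/2) = 9.
  m_3 = 2*9 - 9 = 9, d_3 = (119 - 9^2)/2 = 38/2 = 19, a_3 = floor((10 + 9)/19) = 1.
  m_4 = 19*1 - 9 = 10, d_4 = (119 - 10^2)/19 = 19/19 = 1, a_4 = floor((10 + 10)/1) = 20.
  m_5 = 1*20 - 10 = 10, d_5 = (119 - 10^2)/1 = 19/1 = 19: (m_5, d_5) = (m_1, d_1) = (10, 19), so from here the quotients repeat a_1, ..., a_4; the period length is 4.
So sqrt(119) = [10; (1, 9, 1, 20)] with period length k = 4.
k is even, so the fundamental solution of x^2 - 119y^2 = 1 is (p_{k-1}, q_{k-1}) = (p_3, q_3); compute convergents through index 3.
Convergents (p_i = a_i*p_{i-1} + p_{i-2}, q_i = a_i*q_{i-1} + q_{i-2} with p_{-2}=0, p_{-1}=1, q_{-2}=1, q_{-1}=0):
  i=0: a_0=10, p_0 = 10*1 + 0 = 10, q_0 = 10*0 + 1 = 1.
  i=1: a_1=1, p_1 = 1*10 + 1 = 11, q_1 = 1*1 + 0 = 1.
  i=2: a_2=9, p_2 = 9*11 + 10 = 109, q_2 = 9*1 + 1 = 10.
  i=3: a_3=1, p_3 = 1*109 + 11 = 120, q_3 = 1*10 + 1 = 11.
Check: 120^2 - 119*11^2 = 14400 - 14399 = 1, so (x, y) = (120, 11) solves the equation, and by the theorem it is the least positive solution.

(x, y) = (120, 11)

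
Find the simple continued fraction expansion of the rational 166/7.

[23; 1, 2, 2]

Run the Euclidean algorithm on 166 and 7; the successive quotients are the partial quotients a_0, a_1, ... (each step inverts the fractional part left over by the previous one):
  166 = 23*7 + 5, so a_0 = 23.
  7 = 1*5 + 2, so a_1 = 1.
  5 = 2*2 + 1, so a_2 = 2.
  2 = 2*1 + 0, so a_3 = 2.
The remainder reaches 0 after 4 divisions, so the expansion has 4 partial quotients, read off in order.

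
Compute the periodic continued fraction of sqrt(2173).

Write x_i = (sqrt(2173) + m_i)/d_i with (m_0, d_0) = (0, 1). a_0 = floor(sqrt(2173)) = 46, since 46^2 = 2116 <= 2173 < 2209 = 47^2.
Iterate m_{i+1} = d_i*a_i - m_i, d_{i+1} = (2173 - m_{i+1}^2)/d_i, a_{i+1} = floor((a_0 + m_{i+1})/d_{i+1}):
  m_1 = 1*46 - 0 = 46, d_1 = (2173 - 46^2)/1 = 57/1 = 57, a_1 = floor((46 + 46)/57) = 1.
  m_2 = 57*1 - 46 = 11, d_2 = (2173 - 11^2)/57 = 2052/57 = 36, a_2 = floor((46 + 11)/36) = 1.
  m_3 = 36*1 - 11 = 25, d_3 = (2173 - 25^2)/36 = 1548/36 = 43, a_3 = floor((46 + 25)/43) = 1.
  m_4 = 43*1 - 25 = 18, d_4 = (2173 - 18^2)/43 = 1849/43 = 43, a_4 = floor((46 + 18)/43) = 1.
  m_5 = 43*1 - 18 = 25, d_5 = (2173 - 25^2)/43 = 1548/43 = 36, a_5 = floor((46 + 25)/36) = 1.
  m_6 = 36*1 - 25 = 11, d_6 = (2173 - 11^2)/36 = 2052/36 = 57, a_6 = floor((46 + 11)/57) = 1.
  m_7 = 57*1 - 11 = 46, d_7 = (2173 - 46^2)/57 = 57/57 = 1, a_7 = floor((46 + 46)/1) = 92.
  m_8 = 1*92 - 46 = 46, d_8 = (2173 - 46^2)/1 = 57/1 = 57: (m_8, d_8) = (m_1, d_1) = (46, 57), so from here the quotients repeat a_1, ..., a_7; the period length is 7.
Hence the expansion of sqrt(2173) is a_0 = 46 followed by the repeating block 1, 1, 1, 1, 1, 1, 92 (period 7).

[46; (1, 1, 1, 1, 1, 1, 92)]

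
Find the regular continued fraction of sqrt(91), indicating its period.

[9; (1, 1, 5, 1, 5, 1, 1, 18)]

Write x_i = (sqrt(91) + m_i)/d_i with (m_0, d_0) = (0, 1). a_0 = floor(sqrt(91)) = 9, since 9^2 = 81 <= 91 < 100 = 10^2.
Iterate m_{i+1} = d_i*a_i - m_i, d_{i+1} = (91 - m_{i+1}^2)/d_i, a_{i+1} = floor((a_0 + m_{i+1})/d_{i+1}):
  m_1 = 1*9 - 0 = 9, d_1 = (91 - 9^2)/1 = 10/1 = 10, a_1 = floor((9 + 9)/10) = 1.
  m_2 = 10*1 - 9 = 1, d_2 = (91 - 1^2)/10 = 90/10 = 9, a_2 = floor((9 + 1)/9) = 1.
  m_3 = 9*1 - 1 = 8, d_3 = (91 - 8^2)/9 = 27/9 = 3, a_3 = floor((9 + 8)/3) = 5.
  m_4 = 3*5 - 8 = 7, d_4 = (91 - 7^2)/3 = 42/3 = 14, a_4 = floor((9 + 7)/14) = 1.
  m_5 = 14*1 - 7 = 7, d_5 = (91 - 7^2)/14 = 42/14 = 3, a_5 = floor((9 + 7)/3) = 5.
  m_6 = 3*5 - 7 = 8, d_6 = (91 - 8^2)/3 = 27/3 = 9, a_6 = floor((9 + 8)/9) = 1.
  m_7 = 9*1 - 8 = 1, d_7 = (91 - 1^2)/9 = 90/9 = 10, a_7 = floor((9 + 1)/10) = 1.
  m_8 = 10*1 - 1 = 9, d_8 = (91 - 9^2)/10 = 10/10 = 1, a_8 = floor((9 + 9)/1) = 18.
  m_9 = 1*18 - 9 = 9, d_9 = (91 - 9^2)/1 = 10/1 = 10: (m_9, d_9) = (m_1, d_1) = (9, 10), so from here the quotients repeat a_1, ..., a_8; the period length is 8.
Hence the expansion of sqrt(91) is a_0 = 9 followed by the repeating block 1, 1, 5, 1, 5, 1, 1, 18 (period 8).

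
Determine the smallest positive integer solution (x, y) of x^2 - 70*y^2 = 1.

First expand sqrt(70) as a continued fraction. With x_i = (sqrt(70) + m_i)/d_i and (m_0, d_0) = (0, 1): a_0 = floor(sqrt(70)) = 8, since 8^2 = 64 <= 70 < 81 = 9^2.
Iterate m_{i+1} = d_i*a_i - m_i, d_{i+1} = (70 - m_{i+1}^2)/d_i, a_{i+1} = floor((a_0 + m_{i+1})/d_{i+1}):
  m_1 = 1*8 - 0 = 8, d_1 = (70 - 8^2)/1 = 6/1 = 6, a_1 = floor((8 + 8)/6) = 2.
  m_2 = 6*2 - 8 = 4, d_2 = (70 - 4^2)/6 = 54/6 = 9, a_2 = floor((8 + 4)/9) = 1.
  m_3 = 9*1 - 4 = 5, d_3 = (70 - 5^2)/9 = 45/9 = 5, a_3 = floor((8 + 5)/5) = 2.
  m_4 = 5*2 - 5 = 5, d_4 = (70 - 5^2)/5 = 45/5 = 9, a_4 = floor((8 + 5)/9) = 1.
  m_5 = 9*1 - 5 = 4, d_5 = (70 - 4^2)/9 = 54/9 = 6, a_5 = floor((8 + 4)/6) = 2.
  m_6 = 6*2 - 4 = 8, d_6 = (70 - 8^2)/6 = 6/6 = 1, a_6 = floor((8 + 8)/1) = 16.
  m_7 = 1*16 - 8 = 8, d_7 = (70 - 8^2)/1 = 6/1 = 6: (m_7, d_7) = (m_1, d_1) = (8, 6), so from here the quotients repeat a_1, ..., a_6; the period length is 6.
So sqrt(70) = [8; (2, 1, 2, 1, 2, 16)] with period length k = 6.
k is even, so the fundamental solution of x^2 - 70y^2 = 1 is (p_{k-1}, q_{k-1}) = (p_5, q_5); compute convergents through index 5.
Convergents (p_i = a_i*p_{i-1} + p_{i-2}, q_i = a_i*q_{i-1} + q_{i-2} with p_{-2}=0, p_{-1}=1, q_{-2}=1, q_{-1}=0):
  i=0: a_0=8, p_0 = 8*1 + 0 = 8, q_0 = 8*0 + 1 = 1.
  i=1: a_1=2, p_1 = 2*8 + 1 = 17, q_1 = 2*1 + 0 = 2.
  i=2: a_2=1, p_2 = 1*17 + 8 = 25, q_2 = 1*2 + 1 = 3.
  i=3: a_3=2, p_3 = 2*25 + 17 = 67, q_3 = 2*3 + 2 = 8.
  i=4: a_4=1, p_4 = 1*67 + 25 = 92, q_4 = 1*8 + 3 = 11.
  i=5: a_5=2, p_5 = 2*92 + 67 = 251, q_5 = 2*11 + 8 = 30.
Check: 251^2 - 70*30^2 = 63001 - 63000 = 1, so (x, y) = (251, 30) solves the equation, and by the theorem it is the least positive solution.

(x, y) = (251, 30)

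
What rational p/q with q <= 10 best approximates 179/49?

11/3

Expand x = 179/49 as a continued fraction with the Euclidean algorithm:
  179 = 3*49 + 32, so a_0 = 3.
  49 = 1*32 + 17, so a_1 = 1.
  32 = 1*17 + 15, so a_2 = 1.
  17 = 1*15 + 2, so a_3 = 1.
  15 = 7*2 + 1, so a_4 = 7.
  2 = 2*1 + 0, so a_5 = 2.
so x = [3; 1, 1, 1, 7, 2].
Convergents (p_i = a_i*p_{i-1} + p_{i-2}, q_i = a_i*q_{i-1} + q_{i-2} with p_{-2}=0, p_{-1}=1, q_{-2}=1, q_{-1}=0), until the denominator exceeds 10:
  i=0: a_0=3, p_0 = 3*1 + 0 = 3, q_0 = 3*0 + 1 = 1.
  i=1: a_1=1, p_1 = 1*3 + 1 = 4, q_1 = 1*1 + 0 = 1.
  i=2: a_2=1, p_2 = 1*4 + 3 = 7, q_2 = 1*1 + 1 = 2.
  i=3: a_3=1, p_3 = 1*7 + 4 = 11, q_3 = 1*2 + 1 = 3.
  i=4: a_4=7, p_4 = 7*11 + 7 = 84, q_4 = 7*3 + 2 = 23.
q_4 = 23 > 10, so the last convergent with denominator <= 10 is p_3/q_3 = 11/3.
The closest fraction with denominator <= 10 is either p_3/q_3 or the intermediate fraction (k*p_3 + p_2)/(k*q_3 + q_2) with the largest k >= 1 whose denominator stays <= 10; these approach x as k grows, and every other convergent or intermediate fraction in range is farther away.
Largest k: floor((10 - q_2)/q_3) = floor((10 - 2)/3) = 2.
That gives (2*11 + 7)/(2*3 + 2) = 29/8.
Compare the errors: |x - 11/3| = |179*3 - 11*49|/(49*3) = 2/147, and |x - 29/8| = |179*8 - 29*49|/(49*8) = 11/392.
Cross-multiplying, 2*392 = 784 < 1617 = 11*147, so 2/147 is smaller: the convergent 11/3 is closer to x than 29/8.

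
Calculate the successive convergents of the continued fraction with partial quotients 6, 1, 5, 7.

Using the convergent recurrence p_i = a_i*p_{i-1} + p_{i-2}, q_i = a_i*q_{i-1} + q_{i-2} with p_{-2}=0, p_{-1}=1, q_{-2}=1, q_{-1}=0:
  i=0: a_0=6, p_0 = 6*1 + 0 = 6, q_0 = 6*0 + 1 = 1.
  i=1: a_1=1, p_1 = 1*6 + 1 = 7, q_1 = 1*1 + 0 = 1.
  i=2: a_2=5, p_2 = 5*7 + 6 = 41, q_2 = 5*1 + 1 = 6.
  i=3: a_3=7, p_3 = 7*41 + 7 = 294, q_3 = 7*6 + 1 = 43.

6/1, 7/1, 41/6, 294/43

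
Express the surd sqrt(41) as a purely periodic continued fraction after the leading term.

[6; (2, 2, 12)]

Write x_i = (sqrt(41) + m_i)/d_i with (m_0, d_0) = (0, 1). a_0 = floor(sqrt(41)) = 6, since 6^2 = 36 <= 41 < 49 = 7^2.
Iterate m_{i+1} = d_i*a_i - m_i, d_{i+1} = (41 - m_{i+1}^2)/d_i, a_{i+1} = floor((a_0 + m_{i+1})/d_{i+1}):
  m_1 = 1*6 - 0 = 6, d_1 = (41 - 6^2)/1 = 5/1 = 5, a_1 = floor((6 + 6)/5) = 2.
  m_2 = 5*2 - 6 = 4, d_2 = (41 - 4^2)/5 = 25/5 = 5, a_2 = floor((6 + 4)/5) = 2.
  m_3 = 5*2 - 4 = 6, d_3 = (41 - 6^2)/5 = 5/5 = 1, a_3 = floor((6 + 6)/1) = 12.
  m_4 = 1*12 - 6 = 6, d_4 = (41 - 6^2)/1 = 5/1 = 5: (m_4, d_4) = (m_1, d_1) = (6, 5), so from here the quotients repeat a_1, ..., a_3; the period length is 3.
Hence the expansion of sqrt(41) is a_0 = 6 followed by the repeating block 2, 2, 12 (period 3).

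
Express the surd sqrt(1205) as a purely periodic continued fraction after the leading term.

[34; (1, 2, 2, 16, 1, 12, 1, 16, 2, 2, 1, 68)]

Write x_i = (sqrt(1205) + m_i)/d_i with (m_0, d_0) = (0, 1). a_0 = floor(sqrt(1205)) = 34, since 34^2 = 1156 <= 1205 < 1225 = 35^2.
Iterate m_{i+1} = d_i*a_i - m_i, d_{i+1} = (1205 - m_{i+1}^2)/d_i, a_{i+1} = floor((a_0 + m_{i+1})/d_{i+1}):
  m_1 = 1*34 - 0 = 34, d_1 = (1205 - 34^2)/1 = 49/1 = 49, a_1 = floor((34 + 34)/49) = 1.
  m_2 = 49*1 - 34 = 15, d_2 = (1205 - 15^2)/49 = 980/49 = 20, a_2 = floor((34 + 15)/20) = 2.
  m_3 = 20*2 - 15 = 25, d_3 = (1205 - 25^2)/20 = 580/20 = 29, a_3 = floor((34 + 25)/29) = 2.
  m_4 = 29*2 - 25 = 33, d_4 = (1205 - 33^2)/29 = 116/29 = 4, a_4 = floor((34 + 33)/4) = 16.
  m_5 = 4*16 - 33 = 31, d_5 = (1205 - 31^2)/4 = 244/4 = 61, a_5 = floor((34 + 31)/61) = 1.
  m_6 = 61*1 - 31 = 30, d_6 = (1205 - 30^2)/61 = 305/61 = 5, a_6 = floor((34 + 30)/5) = 12.
  m_7 = 5*12 - 30 = 30, d_7 = (1205 - 30^2)/5 = 305/5 = 61, a_7 = floor((34 + 30)/61) = 1.
  m_8 = 61*1 - 30 = 31, d_8 = (1205 - 31^2)/61 = 244/61 = 4, a_8 = floor((34 + 31)/4) = 16.
  m_9 = 4*16 - 31 = 33, d_9 = (1205 - 33^2)/4 = 116/4 = 29, a_9 = floor((34 + 33)/29) = 2.
  m_10 = 29*2 - 33 = 25, d_10 = (1205 - 25^2)/29 = 580/29 = 20, a_10 = floor((34 + 25)/20) = 2.
  m_11 = 20*2 - 25 = 15, d_11 = (1205 - 15^2)/20 = 980/20 = 49, a_11 = floor((34 + 15)/49) = 1.
  m_12 = 49*1 - 15 = 34, d_12 = (1205 - 34^2)/49 = 49/49 = 1, a_12 = floor((34 + 34)/1) = 68.
  m_13 = 1*68 - 34 = 34, d_13 = (1205 - 34^2)/1 = 49/1 = 49: (m_13, d_13) = (m_1, d_1) = (34, 49), so from here the quotients repeat a_1, ..., a_12; the period length is 12.
Hence the expansion of sqrt(1205) is a_0 = 34 followed by the repeating block 1, 2, 2, 16, 1, 12, 1, 16, 2, 2, 1, 68 (period 12).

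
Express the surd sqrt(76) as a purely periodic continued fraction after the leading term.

[8; (1, 2, 1, 1, 5, 4, 5, 1, 1, 2, 1, 16)]

Write x_i = (sqrt(76) + m_i)/d_i with (m_0, d_0) = (0, 1). a_0 = floor(sqrt(76)) = 8, since 8^2 = 64 <= 76 < 81 = 9^2.
Iterate m_{i+1} = d_i*a_i - m_i, d_{i+1} = (76 - m_{i+1}^2)/d_i, a_{i+1} = floor((a_0 + m_{i+1})/d_{i+1}):
  m_1 = 1*8 - 0 = 8, d_1 = (76 - 8^2)/1 = 12/1 = 12, a_1 = floor((8 + 8)/12) = 1.
  m_2 = 12*1 - 8 = 4, d_2 = (76 - 4^2)/12 = 60/12 = 5, a_2 = floor((8 + 4)/5) = 2.
  m_3 = 5*2 - 4 = 6, d_3 = (76 - 6^2)/5 = 40/5 = 8, a_3 = floor((8 + 6)/8) = 1.
  m_4 = 8*1 - 6 = 2, d_4 = (76 - 2^2)/8 = 72/8 = 9, a_4 = floor((8 + 2)/9) = 1.
  m_5 = 9*1 - 2 = 7, d_5 = (76 - 7^2)/9 = 27/9 = 3, a_5 = floor((8 + 7)/3) = 5.
  m_6 = 3*5 - 7 = 8, d_6 = (76 - 8^2)/3 = 12/3 = 4, a_6 = floor((8 + 8)/4) = 4.
  m_7 = 4*4 - 8 = 8, d_7 = (76 - 8^2)/4 = 12/4 = 3, a_7 = floor((8 + 8)/3) = 5.
  m_8 = 3*5 - 8 = 7, d_8 = (76 - 7^2)/3 = 27/3 = 9, a_8 = floor((8 + 7)/9) = 1.
  m_9 = 9*1 - 7 = 2, d_9 = (76 - 2^2)/9 = 72/9 = 8, a_9 = floor((8 + 2)/8) = 1.
  m_10 = 8*1 - 2 = 6, d_10 = (76 - 6^2)/8 = 40/8 = 5, a_10 = floor((8 + 6)/5) = 2.
  m_11 = 5*2 - 6 = 4, d_11 = (76 - 4^2)/5 = 60/5 = 12, a_11 = floor((8 + 4)/12) = 1.
  m_12 = 12*1 - 4 = 8, d_12 = (76 - 8^2)/12 = 12/12 = 1, a_12 = floor((8 + 8)/1) = 16.
  m_13 = 1*16 - 8 = 8, d_13 = (76 - 8^2)/1 = 12/1 = 12: (m_13, d_13) = (m_1, d_1) = (8, 12), so from here the quotients repeat a_1, ..., a_12; the period length is 12.
Hence the expansion of sqrt(76) is a_0 = 8 followed by the repeating block 1, 2, 1, 1, 5, 4, 5, 1, 1, 2, 1, 16 (period 12).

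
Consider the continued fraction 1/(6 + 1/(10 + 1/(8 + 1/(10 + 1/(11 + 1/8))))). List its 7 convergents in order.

0/1, 1/6, 10/61, 81/494, 820/5001, 9101/55505, 73628/449041

Using the convergent recurrence p_i = a_i*p_{i-1} + p_{i-2}, q_i = a_i*q_{i-1} + q_{i-2} with p_{-2}=0, p_{-1}=1, q_{-2}=1, q_{-1}=0:
  i=0: a_0=0, p_0 = 0*1 + 0 = 0, q_0 = 0*0 + 1 = 1.
  i=1: a_1=6, p_1 = 6*0 + 1 = 1, q_1 = 6*1 + 0 = 6.
  i=2: a_2=10, p_2 = 10*1 + 0 = 10, q_2 = 10*6 + 1 = 61.
  i=3: a_3=8, p_3 = 8*10 + 1 = 81, q_3 = 8*61 + 6 = 494.
  i=4: a_4=10, p_4 = 10*81 + 10 = 820, q_4 = 10*494 + 61 = 5001.
  i=5: a_5=11, p_5 = 11*820 + 81 = 9101, q_5 = 11*5001 + 494 = 55505.
  i=6: a_6=8, p_6 = 8*9101 + 820 = 73628, q_6 = 8*55505 + 5001 = 449041.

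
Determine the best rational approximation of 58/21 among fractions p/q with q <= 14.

Expand x = 58/21 as a continued fraction with the Euclidean algorithm:
  58 = 2*21 + 16, so a_0 = 2.
  21 = 1*16 + 5, so a_1 = 1.
  16 = 3*5 + 1, so a_2 = 3.
  5 = 5*1 + 0, so a_3 = 5.
so x = [2; 1, 3, 5].
Convergents (p_i = a_i*p_{i-1} + p_{i-2}, q_i = a_i*q_{i-1} + q_{i-2} with p_{-2}=0, p_{-1}=1, q_{-2}=1, q_{-1}=0), until the denominator exceeds 14:
  i=0: a_0=2, p_0 = 2*1 + 0 = 2, q_0 = 2*0 + 1 = 1.
  i=1: a_1=1, p_1 = 1*2 + 1 = 3, q_1 = 1*1 + 0 = 1.
  i=2: a_2=3, p_2 = 3*3 + 2 = 11, q_2 = 3*1 + 1 = 4.
  i=3: a_3=5, p_3 = 5*11 + 3 = 58, q_3 = 5*4 + 1 = 21.
q_3 = 21 > 14, so the last convergent with denominator <= 14 is p_2/q_2 = 11/4.
The closest fraction with denominator <= 14 is either p_2/q_2 or the intermediate fraction (k*p_2 + p_1)/(k*q_2 + q_1) with the largest k >= 1 whose denominator stays <= 14; these approach x as k grows, and every other convergent or intermediate fraction in range is farther away.
Largest k: floor((14 - q_1)/q_2) = floor((14 - 1)/4) = 3.
That gives (3*11 + 3)/(3*4 + 1) = 36/13.
Compare the errors: |x - 11/4| = |58*4 - 11*21|/(21*4) = 1/84, and |x - 36/13| = |58*13 - 36*21|/(21*13) = 2/273.
Cross-multiplying, 2*84 = 168 < 273 = 1*273, so 2/273 is smaller: the intermediate fraction 36/13 is closer to x than 11/4.

36/13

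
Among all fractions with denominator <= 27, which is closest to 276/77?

43/12

Expand x = 276/77 as a continued fraction with the Euclidean algorithm:
  276 = 3*77 + 45, so a_0 = 3.
  77 = 1*45 + 32, so a_1 = 1.
  45 = 1*32 + 13, so a_2 = 1.
  32 = 2*13 + 6, so a_3 = 2.
  13 = 2*6 + 1, so a_4 = 2.
  6 = 6*1 + 0, so a_5 = 6.
so x = [3; 1, 1, 2, 2, 6].
Convergents (p_i = a_i*p_{i-1} + p_{i-2}, q_i = a_i*q_{i-1} + q_{i-2} with p_{-2}=0, p_{-1}=1, q_{-2}=1, q_{-1}=0), until the denominator exceeds 27:
  i=0: a_0=3, p_0 = 3*1 + 0 = 3, q_0 = 3*0 + 1 = 1.
  i=1: a_1=1, p_1 = 1*3 + 1 = 4, q_1 = 1*1 + 0 = 1.
  i=2: a_2=1, p_2 = 1*4 + 3 = 7, q_2 = 1*1 + 1 = 2.
  i=3: a_3=2, p_3 = 2*7 + 4 = 18, q_3 = 2*2 + 1 = 5.
  i=4: a_4=2, p_4 = 2*18 + 7 = 43, q_4 = 2*5 + 2 = 12.
  i=5: a_5=6, p_5 = 6*43 + 18 = 276, q_5 = 6*12 + 5 = 77.
q_5 = 77 > 27, so the last convergent with denominator <= 27 is p_4/q_4 = 43/12.
The closest fraction with denominator <= 27 is either p_4/q_4 or the intermediate fraction (k*p_4 + p_3)/(k*q_4 + q_3) with the largest k >= 1 whose denominator stays <= 27; these approach x as k grows, and every other convergent or intermediate fraction in range is farther away.
Largest k: floor((27 - q_3)/q_4) = floor((27 - 5)/12) = 1.
That gives (1*43 + 18)/(1*12 + 5) = 61/17.
Compare the errors: |x - 43/12| = |276*12 - 43*77|/(77*12) = 1/924, and |x - 61/17| = |276*17 - 61*77|/(77*17) = 5/1309.
Cross-multiplying, 1*1309 = 1309 < 4620 = 5*924, so 1/924 is smaller: the convergent 43/12 is closer to x than 61/17.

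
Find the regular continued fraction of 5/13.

Run the Euclidean algorithm on 5 and 13; the successive quotients are the partial quotients a_0, a_1, ... (each step inverts the fractional part left over by the previous one):
  5 = 0*13 + 5, so a_0 = 0.
  13 = 2*5 + 3, so a_1 = 2.
  5 = 1*3 + 2, so a_2 = 1.
  3 = 1*2 + 1, so a_3 = 1.
  2 = 2*1 + 0, so a_4 = 2.
The remainder reaches 0 after 5 divisions, so the expansion has 5 partial quotients, read off in order.

[0; 2, 1, 1, 2]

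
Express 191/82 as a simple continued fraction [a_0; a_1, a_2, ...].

Run the Euclidean algorithm on 191 and 82; the successive quotients are the partial quotients a_0, a_1, ... (each step inverts the fractional part left over by the previous one):
  191 = 2*82 + 27, so a_0 = 2.
  82 = 3*27 + 1, so a_1 = 3.
  27 = 27*1 + 0, so a_2 = 27.
The remainder reaches 0 after 3 divisions, so the expansion has 3 partial quotients, read off in order.

[2; 3, 27]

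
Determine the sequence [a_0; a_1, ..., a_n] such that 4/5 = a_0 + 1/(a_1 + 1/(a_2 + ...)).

[0; 1, 4]

Run the Euclidean algorithm on 4 and 5; the successive quotients are the partial quotients a_0, a_1, ... (each step inverts the fractional part left over by the previous one):
  4 = 0*5 + 4, so a_0 = 0.
  5 = 1*4 + 1, so a_1 = 1.
  4 = 4*1 + 0, so a_2 = 4.
The remainder reaches 0 after 3 divisions, so the expansion has 3 partial quotients, read off in order.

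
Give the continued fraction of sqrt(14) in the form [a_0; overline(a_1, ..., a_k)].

[3; overline(1, 2, 1, 6)]

Write x_i = (sqrt(14) + m_i)/d_i with (m_0, d_0) = (0, 1). a_0 = floor(sqrt(14)) = 3, since 3^2 = 9 <= 14 < 16 = 4^2.
Iterate m_{i+1} = d_i*a_i - m_i, d_{i+1} = (14 - m_{i+1}^2)/d_i, a_{i+1} = floor((a_0 + m_{i+1})/d_{i+1}):
  m_1 = 1*3 - 0 = 3, d_1 = (14 - 3^2)/1 = 5/1 = 5, a_1 = floor((3 + 3)/5) = 1.
  m_2 = 5*1 - 3 = 2, d_2 = (14 - 2^2)/5 = 10/5 = 2, a_2 = floor((3 + 2)/2) = 2.
  m_3 = 2*2 - 2 = 2, d_3 = (14 - 2^2)/2 = 10/2 = 5, a_3 = floor((3 + 2)/5) = 1.
  m_4 = 5*1 - 2 = 3, d_4 = (14 - 3^2)/5 = 5/5 = 1, a_4 = floor((3 + 3)/1) = 6.
  m_5 = 1*6 - 3 = 3, d_5 = (14 - 3^2)/1 = 5/1 = 5: (m_5, d_5) = (m_1, d_1) = (3, 5), so from here the quotients repeat a_1, ..., a_4; the period length is 4.
Hence the expansion of sqrt(14) is a_0 = 3 followed by the repeating block 1, 2, 1, 6 (period 4).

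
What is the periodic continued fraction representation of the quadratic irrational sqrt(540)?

[23; (4, 4, 1, 10, 1, 4, 4, 46)]

Write x_i = (sqrt(540) + m_i)/d_i with (m_0, d_0) = (0, 1). a_0 = floor(sqrt(540)) = 23, since 23^2 = 529 <= 540 < 576 = 24^2.
Iterate m_{i+1} = d_i*a_i - m_i, d_{i+1} = (540 - m_{i+1}^2)/d_i, a_{i+1} = floor((a_0 + m_{i+1})/d_{i+1}):
  m_1 = 1*23 - 0 = 23, d_1 = (540 - 23^2)/1 = 11/1 = 11, a_1 = floor((23 + 23)/11) = 4.
  m_2 = 11*4 - 23 = 21, d_2 = (540 - 21^2)/11 = 99/11 = 9, a_2 = floor((23 + 21)/9) = 4.
  m_3 = 9*4 - 21 = 15, d_3 = (540 - 15^2)/9 = 315/9 = 35, a_3 = floor((23 + 15)/35) = 1.
  m_4 = 35*1 - 15 = 20, d_4 = (540 - 20^2)/35 = 140/35 = 4, a_4 = floor((23 + 20)/4) = 10.
  m_5 = 4*10 - 20 = 20, d_5 = (540 - 20^2)/4 = 140/4 = 35, a_5 = floor((23 + 20)/35) = 1.
  m_6 = 35*1 - 20 = 15, d_6 = (540 - 15^2)/35 = 315/35 = 9, a_6 = floor((23 + 15)/9) = 4.
  m_7 = 9*4 - 15 = 21, d_7 = (540 - 21^2)/9 = 99/9 = 11, a_7 = floor((23 + 21)/11) = 4.
  m_8 = 11*4 - 21 = 23, d_8 = (540 - 23^2)/11 = 11/11 = 1, a_8 = floor((23 + 23)/1) = 46.
  m_9 = 1*46 - 23 = 23, d_9 = (540 - 23^2)/1 = 11/1 = 11: (m_9, d_9) = (m_1, d_1) = (23, 11), so from here the quotients repeat a_1, ..., a_8; the period length is 8.
Hence the expansion of sqrt(540) is a_0 = 23 followed by the repeating block 4, 4, 1, 10, 1, 4, 4, 46 (period 8).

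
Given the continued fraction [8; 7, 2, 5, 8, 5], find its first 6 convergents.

Using the convergent recurrence p_i = a_i*p_{i-1} + p_{i-2}, q_i = a_i*q_{i-1} + q_{i-2} with p_{-2}=0, p_{-1}=1, q_{-2}=1, q_{-1}=0:
  i=0: a_0=8, p_0 = 8*1 + 0 = 8, q_0 = 8*0 + 1 = 1.
  i=1: a_1=7, p_1 = 7*8 + 1 = 57, q_1 = 7*1 + 0 = 7.
  i=2: a_2=2, p_2 = 2*57 + 8 = 122, q_2 = 2*7 + 1 = 15.
  i=3: a_3=5, p_3 = 5*122 + 57 = 667, q_3 = 5*15 + 7 = 82.
  i=4: a_4=8, p_4 = 8*667 + 122 = 5458, q_4 = 8*82 + 15 = 671.
  i=5: a_5=5, p_5 = 5*5458 + 667 = 27957, q_5 = 5*671 + 82 = 3437.

8/1, 57/7, 122/15, 667/82, 5458/671, 27957/3437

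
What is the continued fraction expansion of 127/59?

Run the Euclidean algorithm on 127 and 59; the successive quotients are the partial quotients a_0, a_1, ... (each step inverts the fractional part left over by the previous one):
  127 = 2*59 + 9, so a_0 = 2.
  59 = 6*9 + 5, so a_1 = 6.
  9 = 1*5 + 4, so a_2 = 1.
  5 = 1*4 + 1, so a_3 = 1.
  4 = 4*1 + 0, so a_4 = 4.
The remainder reaches 0 after 5 divisions, so the expansion has 5 partial quotients, read off in order.

[2; 6, 1, 1, 4]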